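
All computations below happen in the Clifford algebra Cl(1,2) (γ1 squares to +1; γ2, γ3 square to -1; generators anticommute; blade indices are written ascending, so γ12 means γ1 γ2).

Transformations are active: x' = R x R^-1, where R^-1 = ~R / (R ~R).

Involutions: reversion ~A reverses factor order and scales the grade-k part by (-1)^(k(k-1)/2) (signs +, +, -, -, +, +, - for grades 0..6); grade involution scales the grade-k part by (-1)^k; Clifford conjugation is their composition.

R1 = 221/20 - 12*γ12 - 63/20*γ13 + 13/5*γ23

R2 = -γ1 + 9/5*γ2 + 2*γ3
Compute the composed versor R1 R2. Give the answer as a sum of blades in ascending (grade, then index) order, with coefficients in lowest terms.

Distribute over the terms of R2 (each basis-blade product reordered to ascending indices, repeated generators contracted through their squares):
R1 (-γ1) = -221/20*γ1 - 12*γ2 - 63/20*γ3 - 13/5*γ123
R1 (9/5*γ2) = 108/5*γ1 + 1989/100*γ2 + 117/25*γ3 + 567/100*γ123
R1 (2*γ3) = 63/10*γ1 - 26/5*γ2 + 221/10*γ3 - 24*γ123
Summing the partial products and collecting blades:
Answer: 337/20*γ1 + 269/100*γ2 + 2363/100*γ3 - 2093/100*γ123


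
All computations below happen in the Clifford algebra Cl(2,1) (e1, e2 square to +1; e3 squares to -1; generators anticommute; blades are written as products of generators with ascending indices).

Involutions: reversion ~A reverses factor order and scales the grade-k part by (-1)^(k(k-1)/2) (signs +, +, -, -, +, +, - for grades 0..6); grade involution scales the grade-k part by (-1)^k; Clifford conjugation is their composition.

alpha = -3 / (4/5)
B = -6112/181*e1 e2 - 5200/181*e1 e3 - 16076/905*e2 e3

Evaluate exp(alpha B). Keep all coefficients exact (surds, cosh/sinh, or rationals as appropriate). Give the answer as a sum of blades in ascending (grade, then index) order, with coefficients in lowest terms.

B^2 term by term: the squares give (-6112/181)^2*(e1 e2)^2 + (-5200/181)^2*(e1 e3)^2 + (-16076/905)^2*(e2 e3)^2 = 37356544/32761*(-1) + 27040000/32761*(+1) + 258437776/819025*(+1) = 16/25 (each basis 2-blade squares to minus the product of its generators' squares); cross terms between blades sharing an index anticommute and cancel. So B^2 = 16/25.
B^2 = 16/25 — the series telescopes hyperbolically here: l = 4/5, alpha*l = -3, so exp(alpha B) = cosh(-3) + (sinh(-3)/(4/5))*B = cosh(3) + (-5*sinh(3)/4)*B.
Answer: cosh(3) + 7640*sinh(3)/181*e1 e2 + 6500*sinh(3)/181*e1 e3 + 4019*sinh(3)/181*e2 e3


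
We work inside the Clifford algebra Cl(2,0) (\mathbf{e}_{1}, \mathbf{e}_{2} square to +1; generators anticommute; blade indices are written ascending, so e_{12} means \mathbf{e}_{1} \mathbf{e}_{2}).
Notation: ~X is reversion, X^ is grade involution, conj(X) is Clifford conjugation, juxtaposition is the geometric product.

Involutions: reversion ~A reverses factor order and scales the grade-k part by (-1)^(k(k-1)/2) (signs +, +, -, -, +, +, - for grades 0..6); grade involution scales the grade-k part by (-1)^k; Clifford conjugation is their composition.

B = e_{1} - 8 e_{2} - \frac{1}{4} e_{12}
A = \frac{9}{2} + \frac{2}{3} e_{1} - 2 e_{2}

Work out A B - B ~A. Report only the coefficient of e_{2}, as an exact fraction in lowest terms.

first term: \frac{50}{3} + 4 e_{1} - \frac{217}{6} e_{2} - \frac{107}{24} e_{12}
second term: \frac{50}{3} + 5 e_{1} - \frac{215}{6} e_{2} + \frac{53}{24} e_{12}
Answer: -\frac{1}{3}


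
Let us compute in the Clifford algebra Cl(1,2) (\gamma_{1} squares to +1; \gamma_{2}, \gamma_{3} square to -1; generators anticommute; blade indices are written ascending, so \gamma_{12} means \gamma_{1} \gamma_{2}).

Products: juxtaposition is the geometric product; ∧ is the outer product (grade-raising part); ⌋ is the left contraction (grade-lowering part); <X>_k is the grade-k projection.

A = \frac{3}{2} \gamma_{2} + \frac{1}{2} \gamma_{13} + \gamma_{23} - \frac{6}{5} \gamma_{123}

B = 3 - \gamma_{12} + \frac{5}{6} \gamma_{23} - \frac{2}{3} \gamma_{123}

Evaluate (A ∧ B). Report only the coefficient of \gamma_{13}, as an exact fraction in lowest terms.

step 1: \frac{9}{2} \gamma_{2} + \frac{3}{2} \gamma_{13} + 3 \gamma_{23} - \frac{18}{5} \gamma_{123}
Answer: \frac{3}{2}


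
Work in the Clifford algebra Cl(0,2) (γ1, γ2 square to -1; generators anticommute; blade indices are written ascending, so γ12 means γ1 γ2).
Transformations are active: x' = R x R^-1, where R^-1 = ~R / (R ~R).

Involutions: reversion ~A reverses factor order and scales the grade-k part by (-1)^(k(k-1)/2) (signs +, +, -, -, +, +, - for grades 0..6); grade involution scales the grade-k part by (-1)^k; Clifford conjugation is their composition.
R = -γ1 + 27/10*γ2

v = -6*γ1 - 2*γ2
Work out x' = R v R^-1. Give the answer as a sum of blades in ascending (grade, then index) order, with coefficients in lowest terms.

~R = -γ1 + 27/10*γ2, and R ~R = -829/100, so R^-1 = ~R / (-829/100).
R v = -3/5 + 91/5*γ12
Answer: 4854/829*γ1 + 1982/829*γ2


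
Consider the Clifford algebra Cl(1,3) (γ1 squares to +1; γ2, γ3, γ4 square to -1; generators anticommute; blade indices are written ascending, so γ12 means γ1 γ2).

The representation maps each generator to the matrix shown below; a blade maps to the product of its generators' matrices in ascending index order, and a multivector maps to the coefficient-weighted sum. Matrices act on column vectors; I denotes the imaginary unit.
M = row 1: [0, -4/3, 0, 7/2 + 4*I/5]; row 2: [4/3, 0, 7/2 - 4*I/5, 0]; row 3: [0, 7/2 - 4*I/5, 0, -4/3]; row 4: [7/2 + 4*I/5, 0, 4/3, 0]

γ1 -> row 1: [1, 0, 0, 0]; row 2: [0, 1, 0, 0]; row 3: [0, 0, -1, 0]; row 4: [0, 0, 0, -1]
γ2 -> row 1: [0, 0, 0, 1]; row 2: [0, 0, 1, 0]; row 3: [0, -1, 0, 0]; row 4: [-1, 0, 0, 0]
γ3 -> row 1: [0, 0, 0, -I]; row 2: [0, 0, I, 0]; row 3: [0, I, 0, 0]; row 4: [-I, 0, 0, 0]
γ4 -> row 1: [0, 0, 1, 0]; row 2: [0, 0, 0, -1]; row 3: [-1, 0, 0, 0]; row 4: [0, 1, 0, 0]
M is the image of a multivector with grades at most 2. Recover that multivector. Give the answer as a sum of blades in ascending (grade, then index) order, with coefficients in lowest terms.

Method: the blade images are trace-orthogonal — tr(rho(e_A) rho(e_B)^-1) = 4 if A = B and 0 otherwise — and rho(e_A)^-1 = (e_A)^2 * rho(e_A) with (e_A)^2 = +1 or -1, so the coefficient of e_A in the preimage is (e_A)^2 * tr(M rho(e_A))/4.
Nonzero projections over blades of grade <= 2: γ3: (γ3)^2 = -1, tr(M rho(γ3)) = 16/5, coefficient -4/5; γ12: (γ12)^2 = +1, tr(M rho(γ12)) = 14, coefficient 7/2; γ24: (γ24)^2 = -1, tr(M rho(γ24)) = 16/3, coefficient -4/3. Every other blade of grade <= 2 projects to 0.
Answer: -4/5*γ3 + 7/2*γ12 - 4/3*γ24


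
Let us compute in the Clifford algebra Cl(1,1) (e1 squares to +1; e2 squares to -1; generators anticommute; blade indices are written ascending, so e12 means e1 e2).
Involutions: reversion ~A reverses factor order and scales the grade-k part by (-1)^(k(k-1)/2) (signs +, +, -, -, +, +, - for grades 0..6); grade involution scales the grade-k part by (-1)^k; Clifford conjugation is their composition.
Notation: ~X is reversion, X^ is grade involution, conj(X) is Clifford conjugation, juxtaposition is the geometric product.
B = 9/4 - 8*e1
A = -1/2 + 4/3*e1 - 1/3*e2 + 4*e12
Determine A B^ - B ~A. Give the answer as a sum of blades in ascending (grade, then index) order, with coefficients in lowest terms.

first term: 229/24 - e1 - 131/4*e2 + 35/3*e12
second term: -283/24 + 7*e1 + 125/4*e2 - 19/3*e12
Answer: 64/3 - 8*e1 - 64*e2 + 18*e12


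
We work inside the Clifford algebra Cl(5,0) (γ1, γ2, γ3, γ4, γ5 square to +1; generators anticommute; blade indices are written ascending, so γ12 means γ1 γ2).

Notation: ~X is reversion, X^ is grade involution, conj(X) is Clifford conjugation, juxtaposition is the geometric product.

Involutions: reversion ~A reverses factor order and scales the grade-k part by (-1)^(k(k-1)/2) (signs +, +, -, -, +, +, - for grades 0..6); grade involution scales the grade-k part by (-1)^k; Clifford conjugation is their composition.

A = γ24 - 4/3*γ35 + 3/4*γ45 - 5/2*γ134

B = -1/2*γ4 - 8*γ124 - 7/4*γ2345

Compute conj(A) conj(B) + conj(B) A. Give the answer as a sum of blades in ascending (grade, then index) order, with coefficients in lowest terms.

first term: -8*γ1 - 1/2*γ2 + 3/8*γ5 - 5/4*γ13 + 299/16*γ23 - 7/3*γ24 + 7/4*γ35 - 83/8*γ125 - 2/3*γ345 + 32/3*γ12345
second term: 8*γ1 - 1/2*γ2 + 3/8*γ5 - 5/4*γ13 - 299/16*γ23 + 7/3*γ24 - 7/4*γ35 - 83/8*γ125 + 2/3*γ345 - 32/3*γ12345
Answer: -γ2 + 3/4*γ5 - 5/2*γ13 - 83/4*γ125


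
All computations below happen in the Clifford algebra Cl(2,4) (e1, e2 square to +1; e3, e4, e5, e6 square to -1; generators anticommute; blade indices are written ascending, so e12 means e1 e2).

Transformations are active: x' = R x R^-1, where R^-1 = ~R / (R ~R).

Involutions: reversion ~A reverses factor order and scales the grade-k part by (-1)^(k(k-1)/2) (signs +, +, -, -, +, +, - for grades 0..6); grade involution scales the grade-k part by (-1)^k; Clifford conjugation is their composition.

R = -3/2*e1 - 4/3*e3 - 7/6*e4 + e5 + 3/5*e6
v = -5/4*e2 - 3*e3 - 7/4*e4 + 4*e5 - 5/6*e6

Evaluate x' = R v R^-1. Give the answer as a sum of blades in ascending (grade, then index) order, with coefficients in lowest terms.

~R = -3/2*e1 - 4/3*e3 - 7/6*e4 + e5 + 3/5*e6, and R ~R = -506/225, so R^-1 = ~R / (-506/225).
R v = -229/24 + 15/8*e12 + 9/2*e13 + 21/8*e14 - 6*e15 + 5/4*e16 - 5/3*e23 - 35/24*e24 + 5/4*e25 + 3/4*e26 - 7/6*e34 - 7/3*e35 + 131/45*e36 - 35/12*e45 + 91/45*e46 - 97/30*e56
Answer: -51525/4048*e1 + 5/4*e2 - 4207/506*e3 - 32991/4048*e4 + 9079/2024*e5 + 35975/6072*e6


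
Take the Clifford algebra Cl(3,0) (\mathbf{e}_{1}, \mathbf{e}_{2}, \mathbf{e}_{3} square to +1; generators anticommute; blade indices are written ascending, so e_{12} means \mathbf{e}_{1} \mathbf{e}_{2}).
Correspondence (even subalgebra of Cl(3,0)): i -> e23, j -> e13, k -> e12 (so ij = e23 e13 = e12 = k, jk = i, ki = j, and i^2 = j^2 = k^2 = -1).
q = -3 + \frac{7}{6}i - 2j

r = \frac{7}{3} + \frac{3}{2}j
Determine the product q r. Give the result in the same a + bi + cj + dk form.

In blades: q = -3 - 2 e_{13} + \frac{7}{6} e_{23}, r = \frac{7}{3} + \frac{3}{2} e_{13}.
Distribute q over r term by term (generator squares from the signature, products reordered to ascending indices): (-3)*r = -7 - \frac{9}{2} e_{13}; (-2 e_{13})*r = 3 - \frac{14}{3} e_{13}; (\frac{7}{6} e_{23})*r = \frac{7}{4} e_{12} + \frac{49}{18} e_{23}.
Sum: -4 + \frac{7}{4} e_{12} - \frac{55}{6} e_{13} + \frac{49}{18} e_{23}; translating back through the correspondence:
Answer: -4 + \frac{49}{18}i - \frac{55}{6}j + \frac{7}{4}k


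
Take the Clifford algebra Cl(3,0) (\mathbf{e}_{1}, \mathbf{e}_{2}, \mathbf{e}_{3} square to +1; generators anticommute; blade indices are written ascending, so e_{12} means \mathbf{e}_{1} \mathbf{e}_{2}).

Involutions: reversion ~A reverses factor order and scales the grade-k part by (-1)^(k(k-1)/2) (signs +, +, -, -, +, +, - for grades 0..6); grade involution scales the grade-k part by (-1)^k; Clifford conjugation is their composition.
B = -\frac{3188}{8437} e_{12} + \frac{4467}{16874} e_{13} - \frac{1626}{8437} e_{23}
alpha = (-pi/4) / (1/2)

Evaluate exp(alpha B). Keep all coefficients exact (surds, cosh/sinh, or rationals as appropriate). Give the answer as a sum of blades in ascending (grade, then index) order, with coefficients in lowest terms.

B^2 term by term: the squares give (-\frac{3188}{8437})^2*(e_{12})^2 + (\frac{4467}{16874})^2*(e_{13})^2 + (-\frac{1626}{8437})^2*(e_{23})^2 = \frac{10163344}{71182969}*(-1) + \frac{19954089}{284731876}*(-1) + \frac{2643876}{71182969}*(-1) = -\frac{1}{4} (each basis 2-blade squares to minus the product of its generators' squares); cross terms between blades sharing an index anticommute and cancel. So B^2 = -\frac{1}{4}.
B^2 = -\frac{1}{4} — circular case — the even/odd split gives cos and sin: l = \frac{1}{2}, alpha*l = - \frac{\pi}{4}, so exp(alpha B) = cos(- \frac{\pi}{4}) + (sin(- \frac{\pi}{4})/(\frac{1}{2}))*B = \frac{\sqrt{2}}{2} + (- \sqrt{2})*B.
Answer: \frac{\sqrt{2}}{2} + \frac{3188 \sqrt{2}}{8437} e_{12} - \frac{4467 \sqrt{2}}{16874} e_{13} + \frac{1626 \sqrt{2}}{8437} e_{23}


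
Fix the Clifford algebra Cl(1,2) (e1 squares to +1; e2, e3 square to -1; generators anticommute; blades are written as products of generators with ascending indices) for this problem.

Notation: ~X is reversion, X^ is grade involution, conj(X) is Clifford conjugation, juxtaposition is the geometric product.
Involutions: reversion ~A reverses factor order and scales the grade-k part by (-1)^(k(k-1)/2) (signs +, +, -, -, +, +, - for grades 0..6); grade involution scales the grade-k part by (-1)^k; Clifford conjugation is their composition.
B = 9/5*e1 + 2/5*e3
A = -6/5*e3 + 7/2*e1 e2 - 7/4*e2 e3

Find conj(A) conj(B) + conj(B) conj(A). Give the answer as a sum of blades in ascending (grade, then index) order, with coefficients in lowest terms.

first term: 12/25 - 28/5*e2 + 54/25*e1 e3 - 7/4*e1 e2 e3
second term: 12/25 + 28/5*e2 - 54/25*e1 e3 - 7/4*e1 e2 e3
Answer: 24/25 - 7/2*e1 e2 e3


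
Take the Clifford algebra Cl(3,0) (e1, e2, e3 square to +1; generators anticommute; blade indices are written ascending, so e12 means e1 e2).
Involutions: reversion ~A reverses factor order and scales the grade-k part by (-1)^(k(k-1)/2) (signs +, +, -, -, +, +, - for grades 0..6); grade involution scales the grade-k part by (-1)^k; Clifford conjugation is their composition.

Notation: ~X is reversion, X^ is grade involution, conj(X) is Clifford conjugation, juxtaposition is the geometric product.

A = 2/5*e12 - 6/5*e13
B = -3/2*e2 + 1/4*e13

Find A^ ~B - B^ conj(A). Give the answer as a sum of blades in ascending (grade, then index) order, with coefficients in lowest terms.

first term: -3/10 - 3/5*e1 + 1/10*e23 - 9/5*e123
second term: -3/10 + 3/5*e1 - 1/10*e23 - 9/5*e123
Answer: -6/5*e1 + 1/5*e23


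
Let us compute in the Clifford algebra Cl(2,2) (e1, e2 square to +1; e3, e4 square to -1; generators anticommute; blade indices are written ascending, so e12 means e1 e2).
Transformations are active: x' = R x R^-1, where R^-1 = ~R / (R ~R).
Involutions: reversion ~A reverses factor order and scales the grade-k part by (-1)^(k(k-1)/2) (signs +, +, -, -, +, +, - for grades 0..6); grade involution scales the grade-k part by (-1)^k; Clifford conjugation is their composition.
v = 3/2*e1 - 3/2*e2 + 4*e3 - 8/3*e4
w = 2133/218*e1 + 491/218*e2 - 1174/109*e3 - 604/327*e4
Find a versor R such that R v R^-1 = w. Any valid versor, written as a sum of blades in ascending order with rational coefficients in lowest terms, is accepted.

Construction: equal norms (both -335/18) license R = v + w = 1230/109*e1 + 82/109*e2 - 738/109*e3 - 492/109*e4 — nothing changes along that direction, while (v - w)/2 changes sign, so v maps onto w.
Answer: 1230/109*e1 + 82/109*e2 - 738/109*e3 - 492/109*e4


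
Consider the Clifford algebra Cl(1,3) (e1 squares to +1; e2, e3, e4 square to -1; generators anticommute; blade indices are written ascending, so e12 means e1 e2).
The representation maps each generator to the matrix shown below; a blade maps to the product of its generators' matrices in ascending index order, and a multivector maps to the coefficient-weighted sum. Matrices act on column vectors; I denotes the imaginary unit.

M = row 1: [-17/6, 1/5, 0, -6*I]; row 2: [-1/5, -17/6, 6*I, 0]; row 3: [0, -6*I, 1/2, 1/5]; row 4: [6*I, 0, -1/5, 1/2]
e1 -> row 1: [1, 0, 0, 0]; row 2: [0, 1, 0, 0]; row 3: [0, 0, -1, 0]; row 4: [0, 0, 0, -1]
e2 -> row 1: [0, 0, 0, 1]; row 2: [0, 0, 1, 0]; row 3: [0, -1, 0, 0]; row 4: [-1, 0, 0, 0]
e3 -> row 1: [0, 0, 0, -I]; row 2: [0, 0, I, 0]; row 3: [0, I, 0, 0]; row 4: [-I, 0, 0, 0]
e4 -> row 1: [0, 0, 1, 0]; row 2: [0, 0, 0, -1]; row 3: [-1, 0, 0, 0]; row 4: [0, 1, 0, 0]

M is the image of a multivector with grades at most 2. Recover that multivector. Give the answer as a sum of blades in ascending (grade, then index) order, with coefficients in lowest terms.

Method: the blade images are trace-orthogonal — tr(rho(e_A) rho(e_B)^-1) = 4 if A = B and 0 otherwise — and rho(e_A)^-1 = (e_A)^2 * rho(e_A) with (e_A)^2 = +1 or -1, so the coefficient of e_A in the preimage is (e_A)^2 * tr(M rho(e_A))/4.
Nonzero projections over blades of grade <= 2: 1: (1)^2 = +1, tr(M 1) = -14/3, coefficient -7/6; e1: (e1)^2 = +1, tr(M rho(e1)) = -20/3, coefficient -5/3; e13: (e13)^2 = +1, tr(M rho(e13)) = 24, coefficient 6; e24: (e24)^2 = -1, tr(M rho(e24)) = -4/5, coefficient 1/5. Every other blade of grade <= 2 projects to 0.
Answer: -7/6 - 5/3*e1 + 6*e13 + 1/5*e24


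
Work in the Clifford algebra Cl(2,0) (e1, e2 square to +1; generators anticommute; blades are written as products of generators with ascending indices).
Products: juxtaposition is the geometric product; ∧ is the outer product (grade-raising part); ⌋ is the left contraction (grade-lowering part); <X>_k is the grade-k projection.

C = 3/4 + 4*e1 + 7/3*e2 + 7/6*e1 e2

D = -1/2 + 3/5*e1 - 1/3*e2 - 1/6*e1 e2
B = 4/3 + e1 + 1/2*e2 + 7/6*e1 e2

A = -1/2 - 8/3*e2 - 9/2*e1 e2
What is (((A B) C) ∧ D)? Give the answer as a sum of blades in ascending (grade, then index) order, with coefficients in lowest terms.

step 1: 13/4 + 13/36*e1 + 25/36*e2 - 47/12*e1 e2
step 2: 4351/432 + 1435/432*e1 + 10451/432*e2 - 467/432*e1 e2
step 3: -4351/864 + 18931/4320*e1 - 40055/2592*e2 - 36203/2160*e1 e2
Answer: -4351/864 + 18931/4320*e1 - 40055/2592*e2 - 36203/2160*e1 e2


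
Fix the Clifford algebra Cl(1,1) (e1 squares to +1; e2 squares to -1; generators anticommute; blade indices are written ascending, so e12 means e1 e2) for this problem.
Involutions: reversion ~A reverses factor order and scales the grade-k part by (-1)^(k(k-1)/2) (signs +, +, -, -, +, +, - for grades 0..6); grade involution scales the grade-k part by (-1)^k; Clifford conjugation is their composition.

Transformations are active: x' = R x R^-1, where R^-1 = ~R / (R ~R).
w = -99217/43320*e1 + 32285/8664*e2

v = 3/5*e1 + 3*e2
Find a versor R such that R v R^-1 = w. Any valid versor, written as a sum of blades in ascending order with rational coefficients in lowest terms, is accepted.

Sketch: the shared square -216/25 makes R = v + w = -14645/8664*e1 + 58277/8664*e2 the natural versor; its sandwich fixes that direction, negates (v - w)/2, and sends v to w.
Answer: -14645/8664*e1 + 58277/8664*e2


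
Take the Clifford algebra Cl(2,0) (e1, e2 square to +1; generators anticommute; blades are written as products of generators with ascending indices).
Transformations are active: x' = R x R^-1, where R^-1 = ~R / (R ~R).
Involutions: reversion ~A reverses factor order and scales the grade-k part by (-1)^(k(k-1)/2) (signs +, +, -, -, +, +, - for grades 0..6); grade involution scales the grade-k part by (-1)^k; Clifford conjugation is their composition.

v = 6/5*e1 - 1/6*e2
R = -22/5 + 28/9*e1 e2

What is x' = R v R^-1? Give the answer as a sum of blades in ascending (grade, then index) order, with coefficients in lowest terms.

~R = -22/5 - 28/9*e1 e2, and R ~R = 58804/2025, so R^-1 = ~R / (58804/2025).
R v = -3914/675*e1 - 3*e2
Answer: 40956/73505*e1 + 94891/88206*e2


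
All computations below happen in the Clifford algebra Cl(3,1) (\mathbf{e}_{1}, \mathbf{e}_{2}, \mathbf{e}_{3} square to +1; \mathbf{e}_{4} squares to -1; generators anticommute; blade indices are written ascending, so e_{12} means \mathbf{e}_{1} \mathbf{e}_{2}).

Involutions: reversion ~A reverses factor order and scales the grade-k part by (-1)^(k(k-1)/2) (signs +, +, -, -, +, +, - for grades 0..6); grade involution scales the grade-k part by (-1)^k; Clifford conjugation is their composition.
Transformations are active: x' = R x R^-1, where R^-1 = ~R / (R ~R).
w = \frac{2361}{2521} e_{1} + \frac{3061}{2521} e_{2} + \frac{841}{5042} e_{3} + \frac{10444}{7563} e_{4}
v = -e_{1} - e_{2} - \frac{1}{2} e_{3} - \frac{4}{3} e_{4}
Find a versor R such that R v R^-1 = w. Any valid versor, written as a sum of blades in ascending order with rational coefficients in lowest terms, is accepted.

Construction: equal norms (both \frac{17}{36}) license R = v + w = -\frac{160}{2521} e_{1} + \frac{540}{2521} e_{2} - \frac{840}{2521} e_{3} + \frac{120}{2521} e_{4} — nothing changes along that direction, while (v - w)/2 changes sign, so v maps onto w.
Answer: -\frac{160}{2521} e_{1} + \frac{540}{2521} e_{2} - \frac{840}{2521} e_{3} + \frac{120}{2521} e_{4}


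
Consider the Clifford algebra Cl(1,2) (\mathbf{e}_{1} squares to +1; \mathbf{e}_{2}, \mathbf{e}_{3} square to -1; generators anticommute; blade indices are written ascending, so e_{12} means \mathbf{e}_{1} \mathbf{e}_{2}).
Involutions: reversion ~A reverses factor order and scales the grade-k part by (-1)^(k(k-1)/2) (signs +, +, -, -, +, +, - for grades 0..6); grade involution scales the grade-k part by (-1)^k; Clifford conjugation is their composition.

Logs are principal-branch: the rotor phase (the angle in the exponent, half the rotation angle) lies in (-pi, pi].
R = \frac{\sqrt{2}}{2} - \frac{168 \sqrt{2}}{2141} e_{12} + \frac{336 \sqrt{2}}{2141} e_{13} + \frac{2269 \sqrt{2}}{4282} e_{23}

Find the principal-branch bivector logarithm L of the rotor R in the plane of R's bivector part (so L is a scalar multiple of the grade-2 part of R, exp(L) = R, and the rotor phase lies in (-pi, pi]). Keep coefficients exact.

The scalar part of R is \frac{\sqrt{2}}{2}, which fixes the principal-branch rotor phase; the unit plane is then the bivector part divided by the sine of that phase, and L is that plane scaled by the phase.
Concretely: cos(phase) = \frac{\sqrt{2}}{2} gives phase = ±\frac{\pi}{4}, and since phase/sin(phase) is even the sign is immaterial: L = (phase/sin(phase)) * <R>_2 = (\frac{\sqrt{2} \pi}{4}) * <R>_2.
Answer: - \frac{84 \pi}{2141} e_{12} + \frac{168 \pi}{2141} e_{13} + \frac{2269 \pi}{8564} e_{23}


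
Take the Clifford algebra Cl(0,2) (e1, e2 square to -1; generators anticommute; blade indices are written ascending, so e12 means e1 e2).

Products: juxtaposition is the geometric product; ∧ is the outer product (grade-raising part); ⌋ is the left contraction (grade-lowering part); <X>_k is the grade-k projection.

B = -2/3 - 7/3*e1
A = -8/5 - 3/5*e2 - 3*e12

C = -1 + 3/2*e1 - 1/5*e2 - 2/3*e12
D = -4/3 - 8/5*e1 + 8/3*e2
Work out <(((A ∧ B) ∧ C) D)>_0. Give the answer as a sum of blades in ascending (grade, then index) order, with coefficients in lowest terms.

step 1: 16/15 + 56/15*e1 + 2/5*e2 + 3/5*e12
step 2: -16/15 - 32/15*e1 - 46/75*e2 - 598/225*e12
step 3: -16/45 + 7856/675*e1 + 2504/1125*e2 - 10552/3375*e12
step 4: -16/45
Answer: -16/45


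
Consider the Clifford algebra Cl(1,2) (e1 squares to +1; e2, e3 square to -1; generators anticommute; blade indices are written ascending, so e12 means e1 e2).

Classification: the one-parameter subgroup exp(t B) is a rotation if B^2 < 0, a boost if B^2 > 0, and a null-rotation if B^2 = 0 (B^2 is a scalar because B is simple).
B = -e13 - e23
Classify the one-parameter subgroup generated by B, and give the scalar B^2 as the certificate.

B^2 term by term: the squares give (-1)^2*(e13)^2 + (-1)^2*(e23)^2 = 1*(+1) + 1*(-1) = 0 (each basis 2-blade squares to minus the product of its generators' squares); cross terms between blades sharing an index anticommute and cancel. So B^2 = 0.
Answer: null-rotation, certificate B^2 = 0. Why this suffices: the scalar 0 survives any versor conjugation, so its sign alone determines the class however B is presented.


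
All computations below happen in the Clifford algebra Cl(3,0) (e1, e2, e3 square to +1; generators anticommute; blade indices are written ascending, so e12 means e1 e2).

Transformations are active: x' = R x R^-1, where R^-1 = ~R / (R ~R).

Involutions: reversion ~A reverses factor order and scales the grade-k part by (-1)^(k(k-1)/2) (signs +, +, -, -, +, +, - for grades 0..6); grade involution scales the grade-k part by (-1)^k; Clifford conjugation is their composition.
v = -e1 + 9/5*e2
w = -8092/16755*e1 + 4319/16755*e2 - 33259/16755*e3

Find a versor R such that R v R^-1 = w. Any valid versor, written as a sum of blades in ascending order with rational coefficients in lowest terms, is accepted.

Construction: equal norms (both 106/25) license R = v + w = -24847/16755*e1 + 34478/16755*e2 - 33259/16755*e3 — nothing changes along that direction, while (v - w)/2 changes sign, so v maps onto w.
Answer: -24847/16755*e1 + 34478/16755*e2 - 33259/16755*e3


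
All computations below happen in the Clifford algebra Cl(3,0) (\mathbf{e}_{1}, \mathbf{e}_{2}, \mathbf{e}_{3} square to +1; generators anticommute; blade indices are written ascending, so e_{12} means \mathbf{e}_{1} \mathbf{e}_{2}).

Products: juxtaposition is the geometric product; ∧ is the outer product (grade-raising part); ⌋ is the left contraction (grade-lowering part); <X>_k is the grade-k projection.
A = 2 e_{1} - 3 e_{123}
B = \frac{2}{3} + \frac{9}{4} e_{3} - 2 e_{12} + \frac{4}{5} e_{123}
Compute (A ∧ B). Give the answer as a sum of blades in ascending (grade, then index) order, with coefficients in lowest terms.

step 1: \frac{4}{3} e_{1} + \frac{9}{2} e_{13} - 2 e_{123}
Answer: \frac{4}{3} e_{1} + \frac{9}{2} e_{13} - 2 e_{123}


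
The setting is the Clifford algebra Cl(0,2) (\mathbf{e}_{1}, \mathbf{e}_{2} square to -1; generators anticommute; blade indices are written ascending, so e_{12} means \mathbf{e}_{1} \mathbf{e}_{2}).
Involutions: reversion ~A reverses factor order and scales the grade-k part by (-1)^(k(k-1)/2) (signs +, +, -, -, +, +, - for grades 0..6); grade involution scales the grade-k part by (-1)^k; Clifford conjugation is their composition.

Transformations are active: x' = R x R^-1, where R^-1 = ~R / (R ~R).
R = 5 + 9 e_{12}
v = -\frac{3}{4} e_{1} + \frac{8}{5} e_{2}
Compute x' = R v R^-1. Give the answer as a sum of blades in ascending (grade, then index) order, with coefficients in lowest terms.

~R = 5 - 9 e_{12}, and R ~R = 106, so R^-1 = ~R / (106).
R v = -\frac{363}{20} e_{1} + \frac{5}{4} e_{2}
Answer: -\frac{51}{53} e_{1} - \frac{1571}{1060} e_{2}


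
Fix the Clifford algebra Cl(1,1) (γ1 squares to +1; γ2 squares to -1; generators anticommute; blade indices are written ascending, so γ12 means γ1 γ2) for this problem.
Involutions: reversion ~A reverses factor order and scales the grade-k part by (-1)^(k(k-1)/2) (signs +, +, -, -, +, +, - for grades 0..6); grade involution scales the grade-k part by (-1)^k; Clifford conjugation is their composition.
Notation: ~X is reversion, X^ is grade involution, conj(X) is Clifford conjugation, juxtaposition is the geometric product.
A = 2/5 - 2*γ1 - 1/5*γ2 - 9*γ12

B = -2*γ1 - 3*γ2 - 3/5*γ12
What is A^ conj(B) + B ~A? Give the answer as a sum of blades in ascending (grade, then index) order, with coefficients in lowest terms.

first term: -2 + 698/25*γ1 + 102/5*γ2 + 146/25*γ12
second term: -2 - 698/25*γ1 - 102/5*γ2 - 146/25*γ12
Answer: -4


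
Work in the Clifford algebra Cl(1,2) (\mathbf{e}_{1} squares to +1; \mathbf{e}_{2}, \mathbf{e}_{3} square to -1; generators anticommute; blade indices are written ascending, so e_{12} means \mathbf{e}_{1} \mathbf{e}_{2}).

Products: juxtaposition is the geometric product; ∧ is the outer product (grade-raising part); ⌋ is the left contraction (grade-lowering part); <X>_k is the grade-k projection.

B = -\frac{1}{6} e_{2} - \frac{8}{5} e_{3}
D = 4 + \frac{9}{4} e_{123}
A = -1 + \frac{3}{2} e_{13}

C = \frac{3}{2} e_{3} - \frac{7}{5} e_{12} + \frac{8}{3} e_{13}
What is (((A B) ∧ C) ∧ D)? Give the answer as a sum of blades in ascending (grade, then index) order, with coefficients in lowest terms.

step 1: \frac{12}{5} e_{1} + \frac{1}{6} e_{2} + \frac{8}{5} e_{3} + \frac{1}{4} e_{123}
step 2: \frac{18}{5} e_{13} + \frac{1}{4} e_{23} - \frac{604}{225} e_{123}
step 3: \frac{72}{5} e_{13} + e_{23} - \frac{2416}{225} e_{123}
Answer: \frac{72}{5} e_{13} + e_{23} - \frac{2416}{225} e_{123}


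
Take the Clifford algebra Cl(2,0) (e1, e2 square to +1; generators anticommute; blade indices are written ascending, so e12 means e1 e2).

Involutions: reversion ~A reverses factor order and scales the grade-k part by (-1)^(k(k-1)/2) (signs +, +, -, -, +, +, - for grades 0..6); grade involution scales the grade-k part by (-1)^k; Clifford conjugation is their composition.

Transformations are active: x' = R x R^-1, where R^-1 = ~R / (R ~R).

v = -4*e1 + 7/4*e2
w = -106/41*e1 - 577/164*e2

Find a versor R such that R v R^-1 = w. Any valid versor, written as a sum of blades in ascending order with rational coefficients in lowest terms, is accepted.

Here q(v) = q(w) = 305/16; the classical choice R = v + w = -270/41*e1 - 145/82*e2 then realises v -> w under the sandwich.
Answer: -270/41*e1 - 145/82*e2


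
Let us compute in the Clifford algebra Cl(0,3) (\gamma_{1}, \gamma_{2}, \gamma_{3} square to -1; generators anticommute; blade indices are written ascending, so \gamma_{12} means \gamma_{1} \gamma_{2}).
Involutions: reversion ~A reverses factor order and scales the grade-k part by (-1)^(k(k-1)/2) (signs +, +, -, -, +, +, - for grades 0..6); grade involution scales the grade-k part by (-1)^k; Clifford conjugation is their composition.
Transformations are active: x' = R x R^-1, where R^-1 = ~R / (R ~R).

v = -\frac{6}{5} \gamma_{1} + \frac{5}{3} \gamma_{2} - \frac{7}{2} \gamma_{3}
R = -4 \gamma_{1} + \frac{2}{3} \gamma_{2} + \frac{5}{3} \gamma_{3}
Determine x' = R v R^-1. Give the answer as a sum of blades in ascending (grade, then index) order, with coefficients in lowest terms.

~R = -4 \gamma_{1} + \frac{2}{3} \gamma_{2} + \frac{5}{3} \gamma_{3}, and R ~R = -\frac{173}{9}, so R^-1 = ~R / (-\frac{173}{9}).
R v = -\frac{7}{90} - \frac{88}{15} \gamma_{12} + 16 \gamma_{13} - \frac{46}{9} \gamma_{23}
Answer: \frac{202}{173} \gamma_{1} - \frac{1437}{865} \gamma_{2} + \frac{3647}{1038} \gamma_{3}


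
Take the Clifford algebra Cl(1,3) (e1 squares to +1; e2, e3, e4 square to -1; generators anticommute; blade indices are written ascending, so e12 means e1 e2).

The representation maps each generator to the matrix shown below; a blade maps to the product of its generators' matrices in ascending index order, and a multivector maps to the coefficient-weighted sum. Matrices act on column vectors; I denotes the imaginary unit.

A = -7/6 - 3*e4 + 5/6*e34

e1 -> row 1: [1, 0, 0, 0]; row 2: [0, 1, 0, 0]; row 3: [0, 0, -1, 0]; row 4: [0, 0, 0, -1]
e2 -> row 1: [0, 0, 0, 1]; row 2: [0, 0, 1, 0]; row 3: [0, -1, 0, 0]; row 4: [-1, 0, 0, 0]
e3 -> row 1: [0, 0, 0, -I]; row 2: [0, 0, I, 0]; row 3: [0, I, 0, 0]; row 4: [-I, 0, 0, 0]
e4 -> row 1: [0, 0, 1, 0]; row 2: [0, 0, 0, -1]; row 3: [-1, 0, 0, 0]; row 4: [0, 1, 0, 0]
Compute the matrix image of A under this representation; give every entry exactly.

Bivector images (products of the table entries): rho(e34) = rho(e3)rho(e4) = row 1: [0, -I, 0, 0]; row 2: [-I, 0, 0, 0]; row 3: [0, 0, 0, -I]; row 4: [0, 0, -I, 0].
M = (-7/6)*1 + (-3)*rho(e4) + (5/6)*rho(e34), summed entrywise (1 is the identity matrix):
Answer: row 1: [-7/6, -5*I/6, -3, 0]; row 2: [-5*I/6, -7/6, 0, 3]; row 3: [3, 0, -7/6, -5*I/6]; row 4: [0, -3, -5*I/6, -7/6]


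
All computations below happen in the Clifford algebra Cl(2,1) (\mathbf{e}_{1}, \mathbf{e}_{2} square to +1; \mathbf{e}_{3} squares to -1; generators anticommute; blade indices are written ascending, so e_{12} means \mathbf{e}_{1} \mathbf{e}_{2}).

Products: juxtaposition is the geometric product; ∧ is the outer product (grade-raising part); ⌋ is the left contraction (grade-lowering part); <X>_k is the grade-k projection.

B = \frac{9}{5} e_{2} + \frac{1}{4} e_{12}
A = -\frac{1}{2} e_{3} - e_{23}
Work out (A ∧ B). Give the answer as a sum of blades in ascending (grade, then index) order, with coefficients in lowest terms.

step 1: \frac{9}{10} e_{23} - \frac{1}{8} e_{123}
Answer: \frac{9}{10} e_{23} - \frac{1}{8} e_{123}


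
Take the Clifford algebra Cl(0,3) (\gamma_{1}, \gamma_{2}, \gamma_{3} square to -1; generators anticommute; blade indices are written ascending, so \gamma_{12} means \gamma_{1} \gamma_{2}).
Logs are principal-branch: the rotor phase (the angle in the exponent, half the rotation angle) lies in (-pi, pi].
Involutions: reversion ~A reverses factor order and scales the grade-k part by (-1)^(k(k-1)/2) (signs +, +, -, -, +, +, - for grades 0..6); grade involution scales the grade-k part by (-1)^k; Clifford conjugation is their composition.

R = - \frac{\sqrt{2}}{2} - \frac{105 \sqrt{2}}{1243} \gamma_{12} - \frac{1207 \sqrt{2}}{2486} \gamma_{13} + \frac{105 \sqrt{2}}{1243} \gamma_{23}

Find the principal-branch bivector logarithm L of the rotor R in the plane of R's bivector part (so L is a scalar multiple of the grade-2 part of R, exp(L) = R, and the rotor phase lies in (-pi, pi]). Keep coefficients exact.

The scalar part of R is - \frac{\sqrt{2}}{2}, which pins the rotor phase on the principal branch; dividing the bivector part by the sine of that phase recovers the unit plane, and L is the phase times that plane.
Concretely: cos(phase) = - \frac{\sqrt{2}}{2} gives phase = ±\frac{3 \pi}{4}, and since phase/sin(phase) is even the sign is immaterial: L = (phase/sin(phase)) * <R>_2 = (\frac{3 \sqrt{2} \pi}{4}) * <R>_2.
Answer: - \frac{315 \pi}{2486} \gamma_{12} - \frac{3621 \pi}{4972} \gamma_{13} + \frac{315 \pi}{2486} \gamma_{23}


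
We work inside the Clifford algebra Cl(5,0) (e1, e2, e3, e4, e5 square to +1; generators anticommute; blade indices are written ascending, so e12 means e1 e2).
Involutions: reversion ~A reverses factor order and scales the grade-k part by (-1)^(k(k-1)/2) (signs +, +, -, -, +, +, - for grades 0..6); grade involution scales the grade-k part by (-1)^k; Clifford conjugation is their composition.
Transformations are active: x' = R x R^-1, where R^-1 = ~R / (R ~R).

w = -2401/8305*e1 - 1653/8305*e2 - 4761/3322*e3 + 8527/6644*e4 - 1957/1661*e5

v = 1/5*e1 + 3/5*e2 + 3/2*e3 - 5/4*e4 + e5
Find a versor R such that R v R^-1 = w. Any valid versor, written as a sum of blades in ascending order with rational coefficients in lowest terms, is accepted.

Here q(v) = q(w) = 417/80; the classical choice R = v + w = -148/1661*e1 + 666/1661*e2 + 111/1661*e3 + 111/3322*e4 - 296/1661*e5 then realises v -> w under the sandwich.
Answer: -148/1661*e1 + 666/1661*e2 + 111/1661*e3 + 111/3322*e4 - 296/1661*e5


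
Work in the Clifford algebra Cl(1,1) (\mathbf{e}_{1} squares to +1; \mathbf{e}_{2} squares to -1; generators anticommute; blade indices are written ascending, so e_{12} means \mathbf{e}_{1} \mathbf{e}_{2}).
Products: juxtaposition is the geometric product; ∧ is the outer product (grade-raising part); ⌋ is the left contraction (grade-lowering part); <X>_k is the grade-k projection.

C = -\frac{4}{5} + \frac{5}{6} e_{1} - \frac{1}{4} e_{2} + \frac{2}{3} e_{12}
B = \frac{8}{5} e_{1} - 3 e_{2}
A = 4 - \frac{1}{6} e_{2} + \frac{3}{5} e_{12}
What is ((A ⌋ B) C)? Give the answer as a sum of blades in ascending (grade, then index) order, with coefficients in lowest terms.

step 1: -\frac{1}{2} + \frac{32}{5} e_{1} - 12 e_{2}
step 2: \frac{41}{15} - \frac{4061}{300} e_{1} + \frac{1679}{120} e_{2} + \frac{121}{15} e_{12}
Answer: \frac{41}{15} - \frac{4061}{300} e_{1} + \frac{1679}{120} e_{2} + \frac{121}{15} e_{12}


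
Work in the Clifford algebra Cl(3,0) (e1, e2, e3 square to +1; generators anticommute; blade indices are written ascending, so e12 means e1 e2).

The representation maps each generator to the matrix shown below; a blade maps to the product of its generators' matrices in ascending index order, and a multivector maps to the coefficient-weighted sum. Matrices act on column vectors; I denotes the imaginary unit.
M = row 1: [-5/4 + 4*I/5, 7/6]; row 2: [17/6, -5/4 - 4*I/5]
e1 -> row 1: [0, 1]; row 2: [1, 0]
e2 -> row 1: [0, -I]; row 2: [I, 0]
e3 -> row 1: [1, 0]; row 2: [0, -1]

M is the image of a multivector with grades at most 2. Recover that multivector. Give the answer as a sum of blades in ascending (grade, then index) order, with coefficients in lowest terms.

Method: 1, rho(e1), rho(e2), rho(e3) form a trace-orthogonal basis of the 2x2 complex matrices (tr(X Y) = 2 if X = Y, else 0), so M = m0*1 + m1*rho(e1) + m2*rho(e2) + m3*rho(e3) with m0 = tr(M)/2 = -5/4, m1 = tr(M rho(e1))/2 = 2, m2 = tr(M rho(e2))/2 = -5*I/6, m3 = tr(M rho(e3))/2 = 4*I/5.
Multiplying table entries, the bivector images are rho(e12) = I*rho(e3), rho(e13) = -I*rho(e2), rho(e23) = I*rho(e1); with real blade coefficients the real parts of m0..m3 are the coefficients of 1, e1, e2, e3 and the imaginary parts give the bivectors (e23: Im m1, e13: -Im m2, e12: Im m3).
Answer: -5/4 + 2*e1 + 4/5*e12 + 5/6*e13


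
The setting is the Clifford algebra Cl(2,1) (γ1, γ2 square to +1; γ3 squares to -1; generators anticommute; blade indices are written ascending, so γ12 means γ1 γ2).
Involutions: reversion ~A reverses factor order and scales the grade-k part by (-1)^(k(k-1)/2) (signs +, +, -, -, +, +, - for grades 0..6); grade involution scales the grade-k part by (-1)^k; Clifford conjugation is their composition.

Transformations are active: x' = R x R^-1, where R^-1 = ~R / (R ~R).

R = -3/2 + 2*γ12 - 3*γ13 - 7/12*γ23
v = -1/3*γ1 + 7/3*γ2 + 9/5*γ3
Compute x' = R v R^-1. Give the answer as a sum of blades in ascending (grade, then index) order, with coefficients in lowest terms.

~R = -3/2 - 2*γ12 + 3*γ13 + 7/12*γ23, and R ~R = -445/144, so R^-1 = ~R / (-445/144).
R v = 317/30*γ1 - 107/60*γ2 - 421/180*γ3 + 1943/180*γ123
Answer: 8699/1335*γ1 + 22553/1335*γ2 - 8029/445*γ3


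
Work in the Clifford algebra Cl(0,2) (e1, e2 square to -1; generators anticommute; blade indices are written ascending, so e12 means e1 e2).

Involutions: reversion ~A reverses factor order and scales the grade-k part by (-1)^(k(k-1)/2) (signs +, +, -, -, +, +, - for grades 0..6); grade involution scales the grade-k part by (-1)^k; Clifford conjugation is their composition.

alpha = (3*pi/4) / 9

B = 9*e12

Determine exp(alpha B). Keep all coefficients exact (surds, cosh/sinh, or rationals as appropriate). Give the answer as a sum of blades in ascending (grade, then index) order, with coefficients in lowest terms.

B^2 = (9)^2*(e12)^2 = 81*(-1) = -81 (a basis 2-blade squares to minus the product of its generators' squares).
B^2 = -81 — circular case — the even/odd split gives cos and sin: l = 9, alpha*l = 3*pi/4, so exp(alpha B) = cos(3*pi/4) + (sin(3*pi/4)/9)*B = -sqrt(2)/2 + (sqrt(2)/18)*B.
Answer: -sqrt(2)/2 + sqrt(2)/2*e12


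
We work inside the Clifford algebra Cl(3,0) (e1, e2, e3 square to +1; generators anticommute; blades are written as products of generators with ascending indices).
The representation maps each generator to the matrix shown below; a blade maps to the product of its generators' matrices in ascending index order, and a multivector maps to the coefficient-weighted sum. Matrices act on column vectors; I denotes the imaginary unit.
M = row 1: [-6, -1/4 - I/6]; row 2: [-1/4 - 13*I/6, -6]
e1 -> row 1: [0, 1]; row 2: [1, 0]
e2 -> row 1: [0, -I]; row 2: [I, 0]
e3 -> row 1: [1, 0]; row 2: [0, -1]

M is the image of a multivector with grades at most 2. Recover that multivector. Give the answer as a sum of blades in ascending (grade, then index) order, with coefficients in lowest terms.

Method: 1, rho(e1), rho(e2), rho(e3) form a trace-orthogonal basis of the 2x2 complex matrices (tr(X Y) = 2 if X = Y, else 0), so M = m0*1 + m1*rho(e1) + m2*rho(e2) + m3*rho(e3) with m0 = tr(M)/2 = -6, m1 = tr(M rho(e1))/2 = -1/4 - 7*I/6, m2 = tr(M rho(e2))/2 = -1, m3 = tr(M rho(e3))/2 = 0.
Multiplying table entries, the bivector images are rho(e1 e2) = I*rho(e3), rho(e1 e3) = -I*rho(e2), rho(e2 e3) = I*rho(e1); with real blade coefficients the real parts of m0..m3 are the coefficients of 1, e1, e2, e3 and the imaginary parts give the bivectors (e2 e3: Im m1, e1 e3: -Im m2, e1 e2: Im m3).
Answer: -6 - 1/4*e1 - e2 - 7/6*e2 e3


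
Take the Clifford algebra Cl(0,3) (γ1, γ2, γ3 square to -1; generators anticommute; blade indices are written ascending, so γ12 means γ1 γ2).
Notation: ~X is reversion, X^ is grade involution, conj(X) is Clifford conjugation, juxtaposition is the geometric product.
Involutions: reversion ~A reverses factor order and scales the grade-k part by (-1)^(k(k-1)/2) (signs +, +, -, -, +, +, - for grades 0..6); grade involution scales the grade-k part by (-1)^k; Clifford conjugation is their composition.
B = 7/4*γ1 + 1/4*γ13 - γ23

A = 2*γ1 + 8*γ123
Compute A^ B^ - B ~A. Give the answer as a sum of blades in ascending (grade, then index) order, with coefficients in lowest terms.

first term: -7/2 - 8*γ1 - 2*γ2 + 1/2*γ3 - 14*γ23 + 2*γ123
second term: -7/2 - 8*γ1 - 2*γ2 + 1/2*γ3 + 14*γ23 - 2*γ123
Answer: -28*γ23 + 4*γ123
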